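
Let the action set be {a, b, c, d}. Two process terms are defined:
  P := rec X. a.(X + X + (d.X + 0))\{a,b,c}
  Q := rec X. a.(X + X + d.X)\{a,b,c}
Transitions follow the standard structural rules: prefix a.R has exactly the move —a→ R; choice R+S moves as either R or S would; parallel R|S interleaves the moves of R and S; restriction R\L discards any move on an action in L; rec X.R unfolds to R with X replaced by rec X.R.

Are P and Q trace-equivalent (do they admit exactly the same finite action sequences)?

Reachable graph of P (3 states):
  s0 = rec X. a.(X + X + (d.X + 0))\{a,b,c} :: =a=> s1
  s1 = ((rec X. a.(X + X + (d.X + 0))\{a,b,c}) + (rec X. a.(X + X + (d.X + 0))\{a,b,c}) + (d.(rec X. a.(X + X + (d.X + 0))\{a,b,c}) + 0))\{a,b,c} :: =d=> s2
  s2 = (rec X. a.(X + X + (d.X + 0))\{a,b,c})\{a,b,c} :: ∅
Reachable graph of Q (3 states):
  t0 = rec X. a.(X + X + d.X)\{a,b,c} :: =a=> t1
  t1 = ((rec X. a.(X + X + d.X)\{a,b,c}) + (rec X. a.(X + X + d.X)\{a,b,c}) + d.(rec X. a.(X + X + d.X)\{a,b,c}))\{a,b,c} :: =d=> t2
  t2 = (rec X. a.(X + X + d.X)\{a,b,c})\{a,b,c} :: ∅
Bisimilarity quotient blocks:
  B0 = {s0, t0}
  B1 = {s1, t1}
  B2 = {s2, t2}
s0 ∈ B0, t0 ∈ B0 → same block
Bisimilar ⇒ trace-equivalent.

trace-equivalent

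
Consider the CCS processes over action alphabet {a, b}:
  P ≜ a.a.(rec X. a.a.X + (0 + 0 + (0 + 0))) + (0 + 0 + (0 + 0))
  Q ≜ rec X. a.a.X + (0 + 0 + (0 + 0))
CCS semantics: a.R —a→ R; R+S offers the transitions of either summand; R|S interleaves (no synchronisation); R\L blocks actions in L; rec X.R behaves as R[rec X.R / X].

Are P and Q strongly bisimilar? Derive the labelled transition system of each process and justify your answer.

LTS(P): 3 reachable states
  p0 = a.a.(rec X. a.a.X + (0 + 0 + (0 + 0))) + (0 + 0 + (0 + 0)) ⊢ ··a··> p1
  p1 = a.(rec X. a.a.X + (0 + 0 + (0 + 0))) ⊢ ··a··> p2
  p2 = rec X. a.a.X + (0 + 0 + (0 + 0)) ⊢ ··a··> p1
LTS(Q): 2 reachable states
  q0 = rec X. a.a.X + (0 + 0 + (0 + 0)) ⊢ ··a··> q1
  q1 = a.(rec X. a.a.X + (0 + 0 + (0 + 0))) ⊢ ··a··> q0
Partition-refinement fixed point:
  B0 = {p0, p1, p2, q0, q1}
p0 ∈ B0, q0 ∈ B0 → same block

bisimilar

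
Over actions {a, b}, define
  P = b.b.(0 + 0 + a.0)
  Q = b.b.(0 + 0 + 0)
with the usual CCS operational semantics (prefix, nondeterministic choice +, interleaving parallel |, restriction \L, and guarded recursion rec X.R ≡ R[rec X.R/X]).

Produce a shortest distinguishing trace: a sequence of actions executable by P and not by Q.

LTS(P): 4 reachable states
  u0 = b.b.(0 + 0 + a.0) ⊢ =b=> u1
  u1 = b.(0 + 0 + a.0) ⊢ =b=> u2
  u2 = 0 + 0 + a.0 ⊢ =a=> u3
  u3 = 0 ⊢ ∅
LTS(Q): 3 reachable states
  v0 = b.b.(0 + 0 + 0) ⊢ =b=> v1
  v1 = b.(0 + 0 + 0) ⊢ =b=> v2
  v2 = 0 + 0 + 0 ⊢ ∅
Executing bba from P (initial set {u0}):
  after b @ step 1: {u1}
  after b @ step 2: {u2}
  after a @ step 3: {u3}
  P completes σ.
Executing bba from Q (initial set {v0}):
  after b @ step 1: {v1}
  after b @ step 2: {v2}
  after a @ step 3: ∅  — Q cannot continue

bba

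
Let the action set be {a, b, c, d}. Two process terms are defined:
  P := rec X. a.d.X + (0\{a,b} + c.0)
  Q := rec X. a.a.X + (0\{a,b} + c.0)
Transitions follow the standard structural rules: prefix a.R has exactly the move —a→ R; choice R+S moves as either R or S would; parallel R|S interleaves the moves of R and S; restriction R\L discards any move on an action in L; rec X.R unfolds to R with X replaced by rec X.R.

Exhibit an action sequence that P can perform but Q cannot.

ad

Reachable graph of P (3 states):
  u0 = rec X. a.d.X + (0\{a,b} + c.0) has moves -a-> u1, -c-> u2
  u1 = d.(rec X. a.d.X + (0\{a,b} + c.0)) has moves -d-> u0
  u2 = 0 has moves stopped
Reachable graph of Q (3 states):
  v0 = rec X. a.a.X + (0\{a,b} + c.0) has moves -a-> v1, -c-> v2
  v1 = a.(rec X. a.a.X + (0\{a,b} + c.0)) has moves -a-> v0
  v2 = 0 has moves stopped
Executing ad from P (initial set {u0}):
  after a @ step 1: {u1}
  after d @ step 2: {u0}
  — P admits the full trace.
Executing ad from Q (initial set {v0}):
  after a @ step 1: {v1}
  after d @ step 2: no successor for Q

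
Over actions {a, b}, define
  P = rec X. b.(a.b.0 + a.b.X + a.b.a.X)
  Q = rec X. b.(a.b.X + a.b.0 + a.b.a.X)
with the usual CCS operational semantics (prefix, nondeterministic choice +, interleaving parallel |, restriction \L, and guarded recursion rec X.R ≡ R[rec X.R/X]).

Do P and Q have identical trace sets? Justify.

YES

LTS(P): 7 reachable states
  p0 = rec X. b.(a.b.0 + a.b.X + a.b.a.X) has moves —b→ p1
  p1 = a.b.0 + a.b.(rec X. b.(a.b.0 + a.b.X + a.b.a.X)) + a.b.a.(rec X. b.(a.b.0 + a.b.X + a.b.a.X)) has moves —a→ p2, —a→ p3, —a→ p4
  p2 = b.(rec X. b.(a.b.0 + a.b.X + a.b.a.X)) has moves —b→ p0
  p3 = b.0 has moves —b→ p5
  p4 = b.a.(rec X. b.(a.b.0 + a.b.X + a.b.a.X)) has moves —b→ p6
  p5 = 0 has moves (no moves)
  p6 = a.(rec X. b.(a.b.0 + a.b.X + a.b.a.X)) has moves —a→ p0
LTS(Q): 7 reachable states
  q0 = rec X. b.(a.b.X + a.b.0 + a.b.a.X) has moves —b→ q1
  q1 = a.b.(rec X. b.(a.b.X + a.b.0 + a.b.a.X)) + a.b.0 + a.b.a.(rec X. b.(a.b.X + a.b.0 + a.b.a.X)) has moves —a→ q2, —a→ q3, —a→ q4
  q2 = b.(rec X. b.(a.b.X + a.b.0 + a.b.a.X)) has moves —b→ q0
  q3 = b.0 has moves —b→ q5
  q4 = b.a.(rec X. b.(a.b.X + a.b.0 + a.b.a.X)) has moves —b→ q6
  q5 = 0 has moves (no moves)
  q6 = a.(rec X. b.(a.b.X + a.b.0 + a.b.a.X)) has moves —a→ q0
Bisimilarity quotient blocks:
  B0 = {p0, q0}
  B1 = {p1, q1}
  B2 = {p3, q3}
  B3 = {p5, q5}
  B4 = {p2, q2}
  B5 = {p4, q4}
  B6 = {p6, q6}
p0 ∈ B0, q0 ∈ B0 → same block
Bisimilar ⇒ trace-equivalent.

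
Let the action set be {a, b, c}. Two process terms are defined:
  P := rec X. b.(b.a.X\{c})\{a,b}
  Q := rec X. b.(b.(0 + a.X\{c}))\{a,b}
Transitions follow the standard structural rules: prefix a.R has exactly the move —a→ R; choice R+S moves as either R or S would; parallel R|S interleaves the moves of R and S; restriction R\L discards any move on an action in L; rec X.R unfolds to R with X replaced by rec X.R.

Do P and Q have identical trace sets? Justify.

trace-equivalent

P's transition system — 2 states:
  s0 = rec X. b.(b.a.X\{c})\{a,b} ⊢ —b→ s1
  s1 = (b.a.(rec X. b.(b.a.X\{c})\{a,b})\{c})\{a,b} ⊢ deadlocked
Q's transition system — 2 states:
  t0 = rec X. b.(b.(0 + a.X\{c}))\{a,b} ⊢ —b→ t1
  t1 = (b.(0 + a.(rec X. b.(b.(0 + a.X\{c}))\{a,b})\{c}))\{a,b} ⊢ deadlocked
Partition-refinement fixed point:
  B0 = {s0, t0}
  B1 = {s1, t1}
s0 ∈ B0, t0 ∈ B0 → same block
Bisimilar ⇒ trace-equivalent.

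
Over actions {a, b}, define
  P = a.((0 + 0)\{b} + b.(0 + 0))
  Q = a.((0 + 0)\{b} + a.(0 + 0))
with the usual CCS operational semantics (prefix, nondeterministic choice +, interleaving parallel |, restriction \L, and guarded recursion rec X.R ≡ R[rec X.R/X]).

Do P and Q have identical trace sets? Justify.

Reachable graph of P (3 states):
  p0 = a.((0 + 0)\{b} + b.(0 + 0)) ⊢ —a→ p1
  p1 = (0 + 0)\{b} + b.(0 + 0) ⊢ —b→ p2
  p2 = 0 + 0 ⊢ (no moves)
Reachable graph of Q (3 states):
  q0 = a.((0 + 0)\{b} + a.(0 + 0)) ⊢ —a→ q1
  q1 = (0 + 0)\{b} + a.(0 + 0) ⊢ —a→ q2
  q2 = 0 + 0 ⊢ (no moves)
Executing ab from P (initial set {p0}):
  after a @ step 1: {p1}
  after b @ step 2: {p2}
  ✓ P
Executing ab from Q (initial set {q0}):
  after a @ step 1: {q1}
  after b @ step 2: ∅ (Q stuck)

NO — witness ⟨ab⟩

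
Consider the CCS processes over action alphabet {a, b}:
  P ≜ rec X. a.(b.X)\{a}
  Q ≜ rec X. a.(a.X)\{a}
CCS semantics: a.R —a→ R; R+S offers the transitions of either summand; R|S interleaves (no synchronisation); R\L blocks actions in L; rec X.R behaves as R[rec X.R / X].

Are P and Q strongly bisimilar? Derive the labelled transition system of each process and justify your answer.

not bisimilar

P's transition system — 3 states:
  p0 = rec X. a.(b.X)\{a} has moves —a→ p1
  p1 = (b.(rec X. a.(b.X)\{a}))\{a} has moves —b→ p2
  p2 = (rec X. a.(b.X)\{a})\{a} has moves ∅
Q's transition system — 2 states:
  q0 = rec X. a.(a.X)\{a} has moves —a→ q1
  q1 = (a.(rec X. a.(a.X)\{a}))\{a} has moves ∅
Bisimilarity quotient blocks:
  B0 = {p0}
  B1 = {p1}
  B2 = {p2, q1}
  B3 = {q0}
p0 ∈ B0, q0 ∈ B3 → different blocks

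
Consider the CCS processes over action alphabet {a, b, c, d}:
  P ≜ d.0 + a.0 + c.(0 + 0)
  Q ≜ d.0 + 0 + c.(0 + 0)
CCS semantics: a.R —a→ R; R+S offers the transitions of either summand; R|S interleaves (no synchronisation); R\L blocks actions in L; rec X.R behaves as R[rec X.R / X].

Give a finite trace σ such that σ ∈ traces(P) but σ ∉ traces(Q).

a

Reachable graph of P (3 states):
  s0 = d.0 + a.0 + c.(0 + 0) | =a=> s1, =c=> s2, =d=> s1
  s1 = 0 | (no moves)
  s2 = 0 + 0 | (no moves)
Reachable graph of Q (3 states):
  t0 = d.0 + 0 + c.(0 + 0) | =c=> t1, =d=> t2
  t1 = 0 + 0 | (no moves)
  t2 = 0 | (no moves)
Run σ = ⟨a⟩ on P: start {s0}
  step 1 (a): {s1}
  — P admits the full trace.
Run σ = ⟨a⟩ on Q: start {t0}
  step 1 (a): ∅  — Q cannot continue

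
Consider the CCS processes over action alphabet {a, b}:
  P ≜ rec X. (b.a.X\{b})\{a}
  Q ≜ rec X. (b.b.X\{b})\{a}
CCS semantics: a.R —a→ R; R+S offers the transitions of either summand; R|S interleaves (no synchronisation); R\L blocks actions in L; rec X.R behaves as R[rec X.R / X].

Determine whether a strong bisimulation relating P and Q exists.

NO

LTS(P): 2 reachable states
  m0 = rec X. (b.a.X\{b})\{a} ⊢ --b--▸ m1
  m1 = (a.(rec X. (b.a.X\{b})\{a})\{b})\{a} ⊢ (no moves)
LTS(Q): 3 reachable states
  n0 = rec X. (b.b.X\{b})\{a} ⊢ --b--▸ n1
  n1 = (b.(rec X. (b.b.X\{b})\{a})\{b})\{a} ⊢ --b--▸ n2
  n2 = (rec X. (b.b.X\{b})\{a})\{b}\{a} ⊢ (no moves)
Bisimilarity quotient blocks:
  B0 = {m0, n1}
  B1 = {m1, n2}
  B2 = {n0}
m0 ∈ B0, n0 ∈ B2 → different blocks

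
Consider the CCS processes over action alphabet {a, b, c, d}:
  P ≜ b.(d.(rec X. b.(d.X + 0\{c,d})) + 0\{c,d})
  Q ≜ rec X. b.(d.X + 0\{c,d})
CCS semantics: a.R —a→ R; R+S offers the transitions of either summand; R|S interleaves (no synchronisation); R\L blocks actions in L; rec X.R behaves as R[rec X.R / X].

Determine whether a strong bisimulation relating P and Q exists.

P's transition system — 3 states:
  p0 = b.(d.(rec X. b.(d.X + 0\{c,d})) + 0\{c,d}) | -b-> p1
  p1 = d.(rec X. b.(d.X + 0\{c,d})) + 0\{c,d} | -d-> p2
  p2 = rec X. b.(d.X + 0\{c,d}) | -b-> p1
Q's transition system — 2 states:
  q0 = rec X. b.(d.X + 0\{c,d}) | -b-> q1
  q1 = d.(rec X. b.(d.X + 0\{c,d})) + 0\{c,d} | -d-> q0
Bisimilarity quotient blocks:
  B0 = {p0, p2, q0}
  B1 = {p1, q1}
p0 ∈ B0, q0 ∈ B0 → same block

YES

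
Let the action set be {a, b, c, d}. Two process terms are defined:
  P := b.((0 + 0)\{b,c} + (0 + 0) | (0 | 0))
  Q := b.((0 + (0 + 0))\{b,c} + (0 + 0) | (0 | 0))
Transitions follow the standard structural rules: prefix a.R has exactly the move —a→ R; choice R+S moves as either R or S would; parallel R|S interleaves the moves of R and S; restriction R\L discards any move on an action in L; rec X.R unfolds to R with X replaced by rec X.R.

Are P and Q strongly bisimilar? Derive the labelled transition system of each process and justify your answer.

Reachable graph of P (2 states):
  p0 = b.((0 + 0)\{b,c} + (0 + 0) | (0 | 0)) has moves -b-> p1
  p1 = (0 + 0)\{b,c} + (0 + 0) | (0 | 0) has moves (no moves)
Reachable graph of Q (2 states):
  q0 = b.((0 + (0 + 0))\{b,c} + (0 + 0) | (0 | 0)) has moves -b-> q1
  q1 = (0 + (0 + 0))\{b,c} + (0 + 0) | (0 | 0) has moves (no moves)
Bisimilarity quotient blocks:
  B0 = {p0, q0}
  B1 = {p1, q1}
p0 ∈ B0, q0 ∈ B0 → same block

YES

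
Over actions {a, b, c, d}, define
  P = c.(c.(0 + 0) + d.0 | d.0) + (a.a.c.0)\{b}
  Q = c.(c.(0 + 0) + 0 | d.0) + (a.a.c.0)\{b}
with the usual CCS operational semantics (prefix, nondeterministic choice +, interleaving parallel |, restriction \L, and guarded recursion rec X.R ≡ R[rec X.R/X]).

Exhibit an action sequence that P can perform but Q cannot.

Reachable graph of P (9 states):
  m0 = c.(c.(0 + 0) + d.0 | d.0) + (a.a.c.0)\{b} has moves ··a··> m1, ··c··> m2
  m1 = (a.c.0)\{b} has moves ··a··> m3
  m2 = c.(0 + 0) + d.0 | d.0 has moves ··c··> m4, ··d··> m5, ··d··> m6
  m3 = (c.0)\{b} has moves ··c··> m7
  m4 = 0 + 0 has moves stopped
  m5 = 0 | d.0 has moves ··d··> m8
  m6 = d.0 | 0 has moves ··d··> m8
  m7 = 0\{b} has moves stopped
  m8 = 0 | 0 has moves stopped
Reachable graph of Q (7 states):
  n0 = c.(c.(0 + 0) + 0 | d.0) + (a.a.c.0)\{b} has moves ··a··> n1, ··c··> n2
  n1 = (a.c.0)\{b} has moves ··a··> n3
  n2 = c.(0 + 0) + 0 | d.0 has moves ··c··> n4, ··d··> n5
  n3 = (c.0)\{b} has moves ··c··> n6
  n4 = 0 + 0 has moves stopped
  n5 = 0 | 0 has moves stopped
  n6 = 0\{b} has moves stopped
Executing cdd from P (initial set {m0}):
  step 1 (c): {m2}
  step 2 (d): {m5, m6}
  step 3 (d): {m8}
  ✓ P
Executing cdd from Q (initial set {n0}):
  step 1 (c): {n2}
  step 2 (d): {n5}
  step 3 (d): no successor for Q

cdd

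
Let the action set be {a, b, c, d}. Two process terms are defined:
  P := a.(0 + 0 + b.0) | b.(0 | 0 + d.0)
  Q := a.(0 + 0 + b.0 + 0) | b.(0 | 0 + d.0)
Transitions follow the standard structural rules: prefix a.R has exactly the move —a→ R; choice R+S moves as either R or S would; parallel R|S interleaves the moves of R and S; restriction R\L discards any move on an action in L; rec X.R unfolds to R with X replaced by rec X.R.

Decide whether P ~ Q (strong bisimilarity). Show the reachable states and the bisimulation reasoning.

bisimilar

Reachable graph of P (9 states):
  p0 = a.(0 + 0 + b.0) | b.(0 | 0 + d.0) has moves ··a··> p1, ··b··> p2
  p1 = (0 + 0 + b.0) | b.(0 | 0 + d.0) has moves ··b··> p3, ··b··> p4
  p2 = a.(0 + 0 + b.0) | (0 | 0 + d.0) has moves ··a··> p3, ··d··> p5
  p3 = (0 + 0 + b.0) | (0 | 0 + d.0) has moves ··b··> p6, ··d··> p7
  p4 = 0 | b.(0 | 0 + d.0) has moves ··b··> p6
  p5 = a.(0 + 0 + b.0) | 0 has moves ··a··> p7
  p6 = 0 | (0 | 0 + d.0) has moves ··d··> p8
  p7 = (0 + 0 + b.0) | 0 has moves ··b··> p8
  p8 = 0 | 0 has moves deadlocked
Reachable graph of Q (9 states):
  q0 = a.(0 + 0 + b.0 + 0) | b.(0 | 0 + d.0) has moves ··a··> q1, ··b··> q2
  q1 = (0 + 0 + b.0 + 0) | b.(0 | 0 + d.0) has moves ··b··> q3, ··b··> q4
  q2 = a.(0 + 0 + b.0 + 0) | (0 | 0 + d.0) has moves ··a··> q3, ··d··> q5
  q3 = (0 + 0 + b.0 + 0) | (0 | 0 + d.0) has moves ··b··> q6, ··d··> q7
  q4 = 0 | b.(0 | 0 + d.0) has moves ··b··> q6
  q5 = a.(0 + 0 + b.0 + 0) | 0 has moves ··a··> q7
  q6 = 0 | (0 | 0 + d.0) has moves ··d··> q8
  q7 = (0 + 0 + b.0 + 0) | 0 has moves ··b··> q8
  q8 = 0 | 0 has moves deadlocked
Coarsest stable partition (strong bisimilarity classes):
  B0 = {p0, q0}
  B1 = {p2, q2}
  B2 = {p3, q3}
  B3 = {p6, q6}
  B4 = {p8, q8}
  B5 = {p7, q7}
  B6 = {p5, q5}
  B7 = {p1, q1}
  B8 = {p4, q4}
p0 ∈ B0, q0 ∈ B0 → same block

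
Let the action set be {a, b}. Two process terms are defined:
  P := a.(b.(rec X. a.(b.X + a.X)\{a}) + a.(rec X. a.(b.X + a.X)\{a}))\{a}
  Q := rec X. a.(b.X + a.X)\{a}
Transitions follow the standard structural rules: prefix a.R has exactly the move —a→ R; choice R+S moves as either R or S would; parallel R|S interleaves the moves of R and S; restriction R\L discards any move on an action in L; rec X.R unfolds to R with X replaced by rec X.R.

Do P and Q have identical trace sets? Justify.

LTS(P): 3 reachable states
  p0 = a.(b.(rec X. a.(b.X + a.X)\{a}) + a.(rec X. a.(b.X + a.X)\{a}))\{a} → --a--▸ p1
  p1 = (b.(rec X. a.(b.X + a.X)\{a}) + a.(rec X. a.(b.X + a.X)\{a}))\{a} → --b--▸ p2
  p2 = (rec X. a.(b.X + a.X)\{a})\{a} → stopped
LTS(Q): 3 reachable states
  q0 = rec X. a.(b.X + a.X)\{a} → --a--▸ q1
  q1 = (b.(rec X. a.(b.X + a.X)\{a}) + a.(rec X. a.(b.X + a.X)\{a}))\{a} → --b--▸ q2
  q2 = (rec X. a.(b.X + a.X)\{a})\{a} → stopped
Partition-refinement fixed point:
  B0 = {p0, q0}
  B1 = {p1, q1}
  B2 = {p2, q2}
p0 ∈ B0, q0 ∈ B0 → same block
Bisimilar ⇒ trace-equivalent.

YES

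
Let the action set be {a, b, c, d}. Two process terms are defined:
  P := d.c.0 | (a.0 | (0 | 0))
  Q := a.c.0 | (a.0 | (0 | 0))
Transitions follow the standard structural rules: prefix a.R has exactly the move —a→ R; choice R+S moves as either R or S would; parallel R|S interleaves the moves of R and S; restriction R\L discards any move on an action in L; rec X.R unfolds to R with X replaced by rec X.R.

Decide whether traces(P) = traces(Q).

trace-distinct — witness ⟨d⟩

P's transition system — 6 states:
  s0 = d.c.0 | (a.0 | (0 | 0)) ⊢ ··a··> s1, ··d··> s2
  s1 = d.c.0 | (0 | (0 | 0)) ⊢ ··d··> s3
  s2 = c.0 | (a.0 | (0 | 0)) ⊢ ··a··> s3, ··c··> s4
  s3 = c.0 | (0 | (0 | 0)) ⊢ ··c··> s5
  s4 = 0 | (a.0 | (0 | 0)) ⊢ ··a··> s5
  s5 = 0 | (0 | (0 | 0)) ⊢ stopped
Q's transition system — 6 states:
  t0 = a.c.0 | (a.0 | (0 | 0)) ⊢ ··a··> t1, ··a··> t2
  t1 = a.c.0 | (0 | (0 | 0)) ⊢ ··a··> t3
  t2 = c.0 | (a.0 | (0 | 0)) ⊢ ··a··> t3, ··c··> t4
  t3 = c.0 | (0 | (0 | 0)) ⊢ ··c··> t5
  t4 = 0 | (a.0 | (0 | 0)) ⊢ ··a··> t5
  t5 = 0 | (0 | (0 | 0)) ⊢ stopped
Run σ = ⟨d⟩ on P: start {s0}
  [1] d ⇒ {s2}
  ✓ P
Run σ = ⟨d⟩ on Q: start {t0}
  [1] d ⇒ no successor for Q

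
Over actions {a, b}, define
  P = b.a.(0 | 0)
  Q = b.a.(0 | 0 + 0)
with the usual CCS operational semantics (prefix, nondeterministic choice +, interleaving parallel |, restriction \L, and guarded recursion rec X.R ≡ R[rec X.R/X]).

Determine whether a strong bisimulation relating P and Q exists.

YES

P's transition system — 3 states:
  m0 = b.a.(0 | 0) → --b--▸ m1
  m1 = a.(0 | 0) → --a--▸ m2
  m2 = 0 | 0 → ·
Q's transition system — 3 states:
  n0 = b.a.(0 | 0 + 0) → --b--▸ n1
  n1 = a.(0 | 0 + 0) → --a--▸ n2
  n2 = 0 | 0 + 0 → ·
Partition-refinement fixed point:
  B0 = {m0, n0}
  B1 = {m1, n1}
  B2 = {m2, n2}
m0 ∈ B0, n0 ∈ B0 → same block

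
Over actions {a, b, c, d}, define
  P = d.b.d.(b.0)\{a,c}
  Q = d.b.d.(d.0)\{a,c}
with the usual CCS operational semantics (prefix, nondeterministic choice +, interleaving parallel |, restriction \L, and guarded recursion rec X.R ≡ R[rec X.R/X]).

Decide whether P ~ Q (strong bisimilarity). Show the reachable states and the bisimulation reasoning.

Reachable graph of P (5 states):
  m0 = d.b.d.(b.0)\{a,c} | -d-> m1
  m1 = b.d.(b.0)\{a,c} | -b-> m2
  m2 = d.(b.0)\{a,c} | -d-> m3
  m3 = (b.0)\{a,c} | -b-> m4
  m4 = 0\{a,c} | deadlocked
Reachable graph of Q (5 states):
  n0 = d.b.d.(d.0)\{a,c} | -d-> n1
  n1 = b.d.(d.0)\{a,c} | -b-> n2
  n2 = d.(d.0)\{a,c} | -d-> n3
  n3 = (d.0)\{a,c} | -d-> n4
  n4 = 0\{a,c} | deadlocked
Bisimilarity quotient blocks:
  B0 = {m0}
  B1 = {m1}
  B2 = {m2}
  B3 = {m3}
  B4 = {m4, n4}
  B5 = {n0}
  B6 = {n1}
  B7 = {n2}
  B8 = {n3}
m0 ∈ B0, n0 ∈ B5 → different blocks

NO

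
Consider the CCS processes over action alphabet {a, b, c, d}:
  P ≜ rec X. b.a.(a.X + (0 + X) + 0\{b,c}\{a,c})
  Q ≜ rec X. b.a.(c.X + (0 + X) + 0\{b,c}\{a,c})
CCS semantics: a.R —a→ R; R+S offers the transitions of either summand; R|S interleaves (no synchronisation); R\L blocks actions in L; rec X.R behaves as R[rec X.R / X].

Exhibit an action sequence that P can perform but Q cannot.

Reachable graph of P (3 states):
  s0 = rec X. b.a.(a.X + (0 + X) + 0\{b,c}\{a,c}) | —b→ s1
  s1 = a.(a.(rec X. b.a.(a.X + (0 + X) + 0\{b,c}\{a,c})) + (0 + (rec X. b.a.(a.X + (0 + X) + 0\{b,c}\{a,c}))) + 0\{b,c}\{a,c}) | —a→ s2
  s2 = a.(rec X. b.a.(a.X + (0 + X) + 0\{b,c}\{a,c})) + (0 + (rec X. b.a.(a.X + (0 + X) + 0\{b,c}\{a,c}))) + 0\{b,c}\{a,c} | —a→ s0, —b→ s1
Reachable graph of Q (3 states):
  t0 = rec X. b.a.(c.X + (0 + X) + 0\{b,c}\{a,c}) | —b→ t1
  t1 = a.(c.(rec X. b.a.(c.X + (0 + X) + 0\{b,c}\{a,c})) + (0 + (rec X. b.a.(c.X + (0 + X) + 0\{b,c}\{a,c}))) + 0\{b,c}\{a,c}) | —a→ t2
  t2 = c.(rec X. b.a.(c.X + (0 + X) + 0\{b,c}\{a,c})) + (0 + (rec X. b.a.(c.X + (0 + X) + 0\{b,c}\{a,c}))) + 0\{b,c}\{a,c} | —b→ t1, —c→ t0
Run σ = ⟨baa⟩ on P: start {s0}
  after b @ step 1: {s1}
  after a @ step 2: {s2}
  after a @ step 3: {s0}
  ✓ P
Run σ = ⟨baa⟩ on Q: start {t0}
  after b @ step 1: {t1}
  after a @ step 2: {t2}
  after a @ step 3: ∅  — Q cannot continue

baa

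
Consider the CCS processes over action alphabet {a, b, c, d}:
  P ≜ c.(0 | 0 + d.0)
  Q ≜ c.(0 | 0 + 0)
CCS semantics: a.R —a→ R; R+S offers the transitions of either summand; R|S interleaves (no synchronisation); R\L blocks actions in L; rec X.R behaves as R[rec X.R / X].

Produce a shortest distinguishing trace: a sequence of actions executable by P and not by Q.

P's transition system — 3 states:
  m0 = c.(0 | 0 + d.0) :: -c-> m1
  m1 = 0 | 0 + d.0 :: -d-> m2
  m2 = 0 :: (no moves)
Q's transition system — 2 states:
  n0 = c.(0 | 0 + 0) :: -c-> n1
  n1 = 0 | 0 + 0 :: (no moves)
Executing cd from P (initial set {m0}):
  [1] c ⇒ {m1}
  [2] d ⇒ {m2}
  ✓ P
Executing cd from Q (initial set {n0}):
  [1] c ⇒ {n1}
  [2] d ⇒ no successor for Q

cd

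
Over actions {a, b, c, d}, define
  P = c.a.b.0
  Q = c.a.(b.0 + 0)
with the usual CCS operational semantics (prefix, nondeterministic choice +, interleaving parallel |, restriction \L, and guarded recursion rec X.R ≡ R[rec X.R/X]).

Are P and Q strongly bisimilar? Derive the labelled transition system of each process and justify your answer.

P ~ Q

LTS(P): 4 reachable states
  u0 = c.a.b.0 | ··c··> u1
  u1 = a.b.0 | ··a··> u2
  u2 = b.0 | ··b··> u3
  u3 = 0 | stopped
LTS(Q): 4 reachable states
  v0 = c.a.(b.0 + 0) | ··c··> v1
  v1 = a.(b.0 + 0) | ··a··> v2
  v2 = b.0 + 0 | ··b··> v3
  v3 = 0 | stopped
Bisimilarity quotient blocks:
  B0 = {u0, v0}
  B1 = {u1, v1}
  B2 = {u2, v2}
  B3 = {u3, v3}
u0 ∈ B0, v0 ∈ B0 → same block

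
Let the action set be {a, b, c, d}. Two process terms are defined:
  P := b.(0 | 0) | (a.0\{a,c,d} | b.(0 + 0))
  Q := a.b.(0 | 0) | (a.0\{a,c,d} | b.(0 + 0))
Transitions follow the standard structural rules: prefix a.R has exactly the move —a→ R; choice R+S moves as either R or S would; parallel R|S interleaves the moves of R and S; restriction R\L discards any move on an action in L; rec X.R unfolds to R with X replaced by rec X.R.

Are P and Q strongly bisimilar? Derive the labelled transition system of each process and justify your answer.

Reachable graph of P (8 states):
  m0 = b.(0 | 0) | (a.0\{a,c,d} | b.(0 + 0)) ⊢ --a--▸ m1, --b--▸ m2, --b--▸ m3
  m1 = b.(0 | 0) | (0\{a,c,d} | b.(0 + 0)) ⊢ --b--▸ m4, --b--▸ m5
  m2 = 0 | 0 | (a.0\{a,c,d} | b.(0 + 0)) ⊢ --a--▸ m4, --b--▸ m6
  m3 = b.(0 | 0) | (a.0\{a,c,d} | (0 + 0)) ⊢ --a--▸ m5, --b--▸ m6
  m4 = 0 | 0 | (0\{a,c,d} | b.(0 + 0)) ⊢ --b--▸ m7
  m5 = b.(0 | 0) | (0\{a,c,d} | (0 + 0)) ⊢ --b--▸ m7
  m6 = 0 | 0 | (a.0\{a,c,d} | (0 + 0)) ⊢ --a--▸ m7
  m7 = 0 | 0 | (0\{a,c,d} | (0 + 0)) ⊢ deadlocked
Reachable graph of Q (12 states):
  n0 = a.b.(0 | 0) | (a.0\{a,c,d} | b.(0 + 0)) ⊢ --a--▸ n1, --a--▸ n2, --b--▸ n3
  n1 = a.b.(0 | 0) | (0\{a,c,d} | b.(0 + 0)) ⊢ --a--▸ n4, --b--▸ n5
  n2 = b.(0 | 0) | (a.0\{a,c,d} | b.(0 + 0)) ⊢ --a--▸ n4, --b--▸ n6, --b--▸ n7
  n3 = a.b.(0 | 0) | (a.0\{a,c,d} | (0 + 0)) ⊢ --a--▸ n5, --a--▸ n7
  n4 = b.(0 | 0) | (0\{a,c,d} | b.(0 + 0)) ⊢ --b--▸ n8, --b--▸ n9
  n5 = a.b.(0 | 0) | (0\{a,c,d} | (0 + 0)) ⊢ --a--▸ n9
  n6 = 0 | 0 | (a.0\{a,c,d} | b.(0 + 0)) ⊢ --a--▸ n8, --b--▸ n10
  n7 = b.(0 | 0) | (a.0\{a,c,d} | (0 + 0)) ⊢ --a--▸ n9, --b--▸ n10
  n8 = 0 | 0 | (0\{a,c,d} | b.(0 + 0)) ⊢ --b--▸ n11
  n9 = b.(0 | 0) | (0\{a,c,d} | (0 + 0)) ⊢ --b--▸ n11
  n10 = 0 | 0 | (a.0\{a,c,d} | (0 + 0)) ⊢ --a--▸ n11
  n11 = 0 | 0 | (0\{a,c,d} | (0 + 0)) ⊢ deadlocked
Coarsest stable partition (strong bisimilarity classes):
  B0 = {m0, n2}
  B1 = {m2, m3, n6, n7}
  B2 = {m4, m5, n8, n9}
  B3 = {m7, n11}
  B4 = {m6, n10}
  B5 = {m1, n4}
  B6 = {n0}
  B7 = {n1}
  B8 = {n5}
  B9 = {n3}
m0 ∈ B0, n0 ∈ B6 → different blocks

not bisimilar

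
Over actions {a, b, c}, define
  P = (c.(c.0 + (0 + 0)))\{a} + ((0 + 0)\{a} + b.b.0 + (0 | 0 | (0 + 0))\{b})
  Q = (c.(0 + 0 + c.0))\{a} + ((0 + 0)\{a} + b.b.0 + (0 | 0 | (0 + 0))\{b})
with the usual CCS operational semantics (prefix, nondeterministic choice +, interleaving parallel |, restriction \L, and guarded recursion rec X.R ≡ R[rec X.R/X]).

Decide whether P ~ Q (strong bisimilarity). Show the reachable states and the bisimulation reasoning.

P's transition system — 5 states:
  m0 = (c.(c.0 + (0 + 0)))\{a} + ((0 + 0)\{a} + b.b.0 + (0 | 0 | (0 + 0))\{b}) | -b-> m1, -c-> m2
  m1 = b.0 | -b-> m3
  m2 = (c.0 + (0 + 0))\{a} | -c-> m4
  m3 = 0 | deadlocked
  m4 = 0\{a} | deadlocked
Q's transition system — 5 states:
  n0 = (c.(0 + 0 + c.0))\{a} + ((0 + 0)\{a} + b.b.0 + (0 | 0 | (0 + 0))\{b}) | -b-> n1, -c-> n2
  n1 = b.0 | -b-> n3
  n2 = (0 + 0 + c.0)\{a} | -c-> n4
  n3 = 0 | deadlocked
  n4 = 0\{a} | deadlocked
Coarsest stable partition (strong bisimilarity classes):
  B0 = {m0, n0}
  B1 = {m2, n2}
  B2 = {m3, m4, n3, n4}
  B3 = {m1, n1}
m0 ∈ B0, n0 ∈ B0 → same block

bisimilar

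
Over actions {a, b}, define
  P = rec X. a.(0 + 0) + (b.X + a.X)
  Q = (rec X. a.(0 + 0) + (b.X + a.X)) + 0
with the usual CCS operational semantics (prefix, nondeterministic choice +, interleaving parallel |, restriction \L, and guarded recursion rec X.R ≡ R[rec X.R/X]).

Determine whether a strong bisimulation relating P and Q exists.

bisimilar

Reachable graph of P (2 states):
  s0 = rec X. a.(0 + 0) + (b.X + a.X) has moves --a--▸ s0, --a--▸ s1, --b--▸ s0
  s1 = 0 + 0 has moves ·
Reachable graph of Q (3 states):
  t0 = (rec X. a.(0 + 0) + (b.X + a.X)) + 0 has moves --a--▸ t1, --a--▸ t2, --b--▸ t2
  t1 = 0 + 0 has moves ·
  t2 = rec X. a.(0 + 0) + (b.X + a.X) has moves --a--▸ t1, --a--▸ t2, --b--▸ t2
Bisimilarity quotient blocks:
  B0 = {s0, t0, t2}
  B1 = {s1, t1}
s0 ∈ B0, t0 ∈ B0 → same block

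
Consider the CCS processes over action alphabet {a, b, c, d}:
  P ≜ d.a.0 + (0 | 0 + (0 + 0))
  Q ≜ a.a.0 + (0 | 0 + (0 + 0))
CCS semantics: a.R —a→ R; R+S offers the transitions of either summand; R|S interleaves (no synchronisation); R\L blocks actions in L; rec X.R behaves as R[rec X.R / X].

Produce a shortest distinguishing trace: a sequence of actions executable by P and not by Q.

d

LTS(P): 3 reachable states
  p0 = d.a.0 + (0 | 0 + (0 + 0)) has moves -d-> p1
  p1 = a.0 has moves -a-> p2
  p2 = 0 has moves deadlocked
LTS(Q): 3 reachable states
  q0 = a.a.0 + (0 | 0 + (0 + 0)) has moves -a-> q1
  q1 = a.0 has moves -a-> q2
  q2 = 0 has moves deadlocked
Trace ⟨d⟩ through P, begin at {p0}:
  after d @ step 1: {p1}
  — P admits the full trace.
Trace ⟨d⟩ through Q, begin at {q0}:
  after d @ step 1: ∅ (Q stuck)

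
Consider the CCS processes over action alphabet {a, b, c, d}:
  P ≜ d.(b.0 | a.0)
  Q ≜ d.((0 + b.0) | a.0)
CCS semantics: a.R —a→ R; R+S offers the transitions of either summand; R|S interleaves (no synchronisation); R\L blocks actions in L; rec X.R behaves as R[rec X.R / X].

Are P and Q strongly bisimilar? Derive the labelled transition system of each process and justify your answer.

Reachable graph of P (5 states):
  s0 = d.(b.0 | a.0) ⊢ —d→ s1
  s1 = b.0 | a.0 ⊢ —a→ s2, —b→ s3
  s2 = b.0 | 0 ⊢ —b→ s4
  s3 = 0 | a.0 ⊢ —a→ s4
  s4 = 0 | 0 ⊢ stopped
Reachable graph of Q (5 states):
  t0 = d.((0 + b.0) | a.0) ⊢ —d→ t1
  t1 = (0 + b.0) | a.0 ⊢ —a→ t2, —b→ t3
  t2 = (0 + b.0) | 0 ⊢ —b→ t4
  t3 = 0 | a.0 ⊢ —a→ t4
  t4 = 0 | 0 ⊢ stopped
Bisimilarity quotient blocks:
  B0 = {s0, t0}
  B1 = {s1, t1}
  B2 = {s3, t3}
  B3 = {s4, t4}
  B4 = {s2, t2}
s0 ∈ B0, t0 ∈ B0 → same block

YES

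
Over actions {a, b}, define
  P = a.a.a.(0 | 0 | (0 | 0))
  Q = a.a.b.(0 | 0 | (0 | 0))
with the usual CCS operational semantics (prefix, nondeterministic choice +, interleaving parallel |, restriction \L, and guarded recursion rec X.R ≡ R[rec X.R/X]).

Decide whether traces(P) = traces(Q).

P's transition system — 4 states:
  u0 = a.a.a.(0 | 0 | (0 | 0)) :: —a→ u1
  u1 = a.a.(0 | 0 | (0 | 0)) :: —a→ u2
  u2 = a.(0 | 0 | (0 | 0)) :: —a→ u3
  u3 = 0 | 0 | (0 | 0) :: stopped
Q's transition system — 4 states:
  v0 = a.a.b.(0 | 0 | (0 | 0)) :: —a→ v1
  v1 = a.b.(0 | 0 | (0 | 0)) :: —a→ v2
  v2 = b.(0 | 0 | (0 | 0)) :: —b→ v3
  v3 = 0 | 0 | (0 | 0) :: stopped
Run σ = ⟨aaa⟩ on P: start {u0}
  after a @ step 1: {u1}
  after a @ step 2: {u2}
  after a @ step 3: {u3}
  ✓ P
Run σ = ⟨aaa⟩ on Q: start {v0}
  after a @ step 1: {v1}
  after a @ step 2: {v2}
  after a @ step 3: no successor for Q

NO — witness ⟨aaa⟩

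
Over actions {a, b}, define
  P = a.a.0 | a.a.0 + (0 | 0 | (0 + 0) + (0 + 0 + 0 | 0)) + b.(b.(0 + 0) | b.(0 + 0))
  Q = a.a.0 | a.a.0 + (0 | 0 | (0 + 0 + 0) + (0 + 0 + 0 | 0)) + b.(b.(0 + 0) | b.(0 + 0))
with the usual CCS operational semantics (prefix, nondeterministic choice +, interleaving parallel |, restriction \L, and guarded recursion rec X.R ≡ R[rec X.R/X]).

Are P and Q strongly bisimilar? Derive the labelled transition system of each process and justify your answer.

Reachable graph of P (13 states):
  u0 = a.a.0 | a.a.0 + (0 | 0 | (0 + 0) + (0 + 0 + 0 | 0)) + b.(b.(0 + 0) | b.(0 + 0)) → ··a··> u1, ··a··> u2, ··b··> u3
  u1 = a.0 | a.a.0 → ··a··> u4, ··a··> u5
  u2 = a.a.0 | a.0 → ··a··> u5, ··a··> u6
  u3 = b.(0 + 0) | b.(0 + 0) → ··b··> u7, ··b··> u8
  u4 = 0 | a.a.0 → ··a··> u9
  u5 = a.0 | a.0 → ··a··> u10, ··a··> u9
  u6 = a.a.0 | 0 → ··a··> u10
  u7 = (0 + 0) | b.(0 + 0) → ··b··> u11
  u8 = b.(0 + 0) | (0 + 0) → ··b··> u11
  u9 = 0 | a.0 → ··a··> u12
  u10 = a.0 | 0 → ··a··> u12
  u11 = (0 + 0) | (0 + 0) → stopped
  u12 = 0 | 0 → stopped
Reachable graph of Q (13 states):
  v0 = a.a.0 | a.a.0 + (0 | 0 | (0 + 0 + 0) + (0 + 0 + 0 | 0)) + b.(b.(0 + 0) | b.(0 + 0)) → ··a··> v1, ··a··> v2, ··b··> v3
  v1 = a.0 | a.a.0 → ··a··> v4, ··a··> v5
  v2 = a.a.0 | a.0 → ··a··> v5, ··a··> v6
  v3 = b.(0 + 0) | b.(0 + 0) → ··b··> v7, ··b··> v8
  v4 = 0 | a.a.0 → ··a··> v9
  v5 = a.0 | a.0 → ··a··> v10, ··a··> v9
  v6 = a.a.0 | 0 → ··a··> v10
  v7 = (0 + 0) | b.(0 + 0) → ··b··> v11
  v8 = b.(0 + 0) | (0 + 0) → ··b··> v11
  v9 = 0 | a.0 → ··a··> v12
  v10 = a.0 | 0 → ··a··> v12
  v11 = (0 + 0) | (0 + 0) → stopped
  v12 = 0 | 0 → stopped
Partition-refinement fixed point:
  B0 = {u0, v0}
  B1 = {u3, v3}
  B2 = {u7, u8, v7, v8}
  B3 = {u11, u12, v11, v12}
  B4 = {u1, u2, v1, v2}
  B5 = {u4, u5, u6, v4, v5, v6}
  B6 = {u10, u9, v10, v9}
u0 ∈ B0, v0 ∈ B0 → same block

bisimilar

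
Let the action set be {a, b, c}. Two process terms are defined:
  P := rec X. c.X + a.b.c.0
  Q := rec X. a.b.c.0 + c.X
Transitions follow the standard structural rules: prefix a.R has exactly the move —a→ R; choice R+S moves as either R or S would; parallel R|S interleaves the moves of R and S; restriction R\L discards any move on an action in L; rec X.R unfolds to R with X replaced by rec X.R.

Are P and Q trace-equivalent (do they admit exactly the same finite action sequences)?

LTS(P): 4 reachable states
  p0 = rec X. c.X + a.b.c.0 | ··a··> p1, ··c··> p0
  p1 = b.c.0 | ··b··> p2
  p2 = c.0 | ··c··> p3
  p3 = 0 | ∅
LTS(Q): 4 reachable states
  q0 = rec X. a.b.c.0 + c.X | ··a··> q1, ··c··> q0
  q1 = b.c.0 | ··b··> q2
  q2 = c.0 | ··c··> q3
  q3 = 0 | ∅
Partition-refinement fixed point:
  B0 = {p0, q0}
  B1 = {p1, q1}
  B2 = {p2, q2}
  B3 = {p3, q3}
p0 ∈ B0, q0 ∈ B0 → same block
Bisimilar ⇒ trace-equivalent.

trace-equivalent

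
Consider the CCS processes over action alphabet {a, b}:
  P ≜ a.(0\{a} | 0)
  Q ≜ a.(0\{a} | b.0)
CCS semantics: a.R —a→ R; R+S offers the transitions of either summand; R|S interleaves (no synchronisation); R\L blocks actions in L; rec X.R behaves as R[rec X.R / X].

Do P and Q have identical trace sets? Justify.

P's transition system — 2 states:
  p0 = a.(0\{a} | 0) | =a=> p1
  p1 = 0\{a} | 0 | stopped
Q's transition system — 3 states:
  q0 = a.(0\{a} | b.0) | =a=> q1
  q1 = 0\{a} | b.0 | =b=> q2
  q2 = 0\{a} | 0 | stopped
Run σ = ⟨ab⟩ on Q: start {q0}
  step 1 (a): {q1}
  step 2 (b): {q2}
  Q completes σ.
Run σ = ⟨ab⟩ on P: start {p0}
  step 1 (a): {p1}
  step 2 (b): no successor for P

NO — witness ⟨ab⟩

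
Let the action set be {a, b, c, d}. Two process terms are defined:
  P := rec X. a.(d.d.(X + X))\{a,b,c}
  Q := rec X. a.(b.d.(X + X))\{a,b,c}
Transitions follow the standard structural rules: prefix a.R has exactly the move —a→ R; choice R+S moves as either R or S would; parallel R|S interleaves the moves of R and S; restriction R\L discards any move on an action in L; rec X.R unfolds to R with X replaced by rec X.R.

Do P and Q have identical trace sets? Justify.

NO — witness ⟨ad⟩

Reachable graph of P (4 states):
  p0 = rec X. a.(d.d.(X + X))\{a,b,c} has moves —a→ p1
  p1 = (d.d.((rec X. a.(d.d.(X + X))\{a,b,c}) + (rec X. a.(d.d.(X + X))\{a,b,c})))\{a,b,c} has moves —d→ p2
  p2 = (d.((rec X. a.(d.d.(X + X))\{a,b,c}) + (rec X. a.(d.d.(X + X))\{a,b,c})))\{a,b,c} has moves —d→ p3
  p3 = ((rec X. a.(d.d.(X + X))\{a,b,c}) + (rec X. a.(d.d.(X + X))\{a,b,c}))\{a,b,c} has moves (no moves)
Reachable graph of Q (2 states):
  q0 = rec X. a.(b.d.(X + X))\{a,b,c} has moves —a→ q1
  q1 = (b.d.((rec X. a.(b.d.(X + X))\{a,b,c}) + (rec X. a.(b.d.(X + X))\{a,b,c})))\{a,b,c} has moves (no moves)
Trace ⟨ad⟩ through P, begin at {p0}:
  [1] a ⇒ {p1}
  [2] d ⇒ {p2}
  ✓ P
Trace ⟨ad⟩ through Q, begin at {q0}:
  [1] a ⇒ {q1}
  [2] d ⇒ ∅  — Q cannot continue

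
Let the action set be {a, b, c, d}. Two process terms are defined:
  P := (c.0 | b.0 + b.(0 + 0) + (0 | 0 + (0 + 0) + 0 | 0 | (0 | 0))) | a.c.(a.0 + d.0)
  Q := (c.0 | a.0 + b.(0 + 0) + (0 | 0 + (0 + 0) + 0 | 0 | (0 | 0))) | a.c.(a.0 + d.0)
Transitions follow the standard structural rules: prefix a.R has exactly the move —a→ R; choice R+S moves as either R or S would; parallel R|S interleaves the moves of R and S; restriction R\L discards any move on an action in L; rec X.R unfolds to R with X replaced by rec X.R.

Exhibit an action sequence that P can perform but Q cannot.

LTS(P): 20 reachable states
  u0 = (c.0 | b.0 + b.(0 + 0) + (0 | 0 + (0 + 0) + 0 | 0 | (0 | 0))) | a.c.(a.0 + d.0) has moves ··a··> u1, ··b··> u2, ··b··> u3, ··c··> u4
  u1 = (c.0 | b.0 + b.(0 + 0) + (0 | 0 + (0 + 0) + 0 | 0 | (0 | 0))) | c.(a.0 + d.0) has moves ··b··> u5, ··b··> u6, ··c··> u7, ··c··> u8
  u2 = (0 + 0) | a.c.(a.0 + d.0) has moves ··a··> u5
  u3 = c.0 | 0 | a.c.(a.0 + d.0) has moves ··a··> u6, ··c··> u9
  u4 = 0 | b.0 | a.c.(a.0 + d.0) has moves ··a··> u8, ··b··> u9
  u5 = (0 + 0) | c.(a.0 + d.0) has moves ··c··> u10
  u6 = c.0 | 0 | c.(a.0 + d.0) has moves ··c··> u11, ··c··> u12
  u7 = (c.0 | b.0 + b.(0 + 0) + (0 | 0 + (0 + 0) + 0 | 0 | (0 | 0))) | (a.0 + d.0) has moves ··a··> u13, ··b··> u10, ··b··> u12, ··c··> u14, ··d··> u13
  u8 = 0 | b.0 | c.(a.0 + d.0) has moves ··b··> u11, ··c··> u14
  u9 = 0 | 0 | a.c.(a.0 + d.0) has moves ··a··> u11
  u10 = (0 + 0) | (a.0 + d.0) has moves ··a··> u15, ··d··> u15
  u11 = 0 | 0 | c.(a.0 + d.0) has moves ··c··> u16
  u12 = c.0 | 0 | (a.0 + d.0) has moves ··a··> u17, ··c··> u16, ··d··> u17
  u13 = (c.0 | b.0 + b.(0 + 0) + (0 | 0 + (0 + 0) + 0 | 0 | (0 | 0))) | 0 has moves ··b··> u15, ··b··> u17, ··c··> u18
  u14 = 0 | b.0 | (a.0 + d.0) has moves ··a··> u18, ··b··> u16, ··d··> u18
  u15 = (0 + 0) | 0 has moves stopped
  u16 = 0 | 0 | (a.0 + d.0) has moves ··a··> u19, ··d··> u19
  u17 = c.0 | 0 | 0 has moves ··c··> u19
  u18 = 0 | b.0 | 0 has moves ··b··> u19
  u19 = 0 | 0 | 0 has moves stopped
LTS(Q): 20 reachable states
  v0 = (c.0 | a.0 + b.(0 + 0) + (0 | 0 + (0 + 0) + 0 | 0 | (0 | 0))) | a.c.(a.0 + d.0) has moves ··a··> v1, ··a··> v2, ··b··> v3, ··c··> v4
  v1 = (c.0 | a.0 + b.(0 + 0) + (0 | 0 + (0 + 0) + 0 | 0 | (0 | 0))) | c.(a.0 + d.0) has moves ··a··> v5, ··b··> v6, ··c··> v7, ··c··> v8
  v2 = c.0 | 0 | a.c.(a.0 + d.0) has moves ··a··> v5, ··c··> v9
  v3 = (0 + 0) | a.c.(a.0 + d.0) has moves ··a··> v6
  v4 = 0 | a.0 | a.c.(a.0 + d.0) has moves ··a··> v8, ··a··> v9
  v5 = c.0 | 0 | c.(a.0 + d.0) has moves ··c··> v10, ··c··> v11
  v6 = (0 + 0) | c.(a.0 + d.0) has moves ··c··> v12
  v7 = (c.0 | a.0 + b.(0 + 0) + (0 | 0 + (0 + 0) + 0 | 0 | (0 | 0))) | (a.0 + d.0) has moves ··a··> v11, ··a··> v13, ··b··> v12, ··c··> v14, ··d··> v13
  v8 = 0 | a.0 | c.(a.0 + d.0) has moves ··a··> v10, ··c··> v14
  v9 = 0 | 0 | a.c.(a.0 + d.0) has moves ··a··> v10
  v10 = 0 | 0 | c.(a.0 + d.0) has moves ··c··> v15
  v11 = c.0 | 0 | (a.0 + d.0) has moves ··a··> v16, ··c··> v15, ··d··> v16
  v12 = (0 + 0) | (a.0 + d.0) has moves ··a··> v17, ··d··> v17
  v13 = (c.0 | a.0 + b.(0 + 0) + (0 | 0 + (0 + 0) + 0 | 0 | (0 | 0))) | 0 has moves ··a··> v16, ··b··> v17, ··c··> v18
  v14 = 0 | a.0 | (a.0 + d.0) has moves ··a··> v15, ··a··> v18, ··d··> v18
  v15 = 0 | 0 | (a.0 + d.0) has moves ··a··> v19, ··d··> v19
  v16 = c.0 | 0 | 0 has moves ··c··> v19
  v17 = (0 + 0) | 0 has moves stopped
  v18 = 0 | a.0 | 0 has moves ··a··> v19
  v19 = 0 | 0 | 0 has moves stopped
Executing bc from P (initial set {u0}):
  step 1 (b): {u2, u3}
  step 2 (c): {u9}
  — P admits the full trace.
Executing bc from Q (initial set {v0}):
  step 1 (b): {v3}
  step 2 (c): ∅  — Q cannot continue

bc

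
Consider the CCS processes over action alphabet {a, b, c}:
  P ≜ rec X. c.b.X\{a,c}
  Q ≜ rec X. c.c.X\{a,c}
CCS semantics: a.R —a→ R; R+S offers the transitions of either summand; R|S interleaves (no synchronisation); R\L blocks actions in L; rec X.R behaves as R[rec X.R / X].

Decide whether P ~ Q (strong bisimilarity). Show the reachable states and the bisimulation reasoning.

NO

P's transition system — 3 states:
  m0 = rec X. c.b.X\{a,c} ⊢ =c=> m1
  m1 = b.(rec X. c.b.X\{a,c})\{a,c} ⊢ =b=> m2
  m2 = (rec X. c.b.X\{a,c})\{a,c} ⊢ deadlocked
Q's transition system — 3 states:
  n0 = rec X. c.c.X\{a,c} ⊢ =c=> n1
  n1 = c.(rec X. c.c.X\{a,c})\{a,c} ⊢ =c=> n2
  n2 = (rec X. c.c.X\{a,c})\{a,c} ⊢ deadlocked
Bisimilarity quotient blocks:
  B0 = {m0}
  B1 = {m1}
  B2 = {m2, n2}
  B3 = {n0}
  B4 = {n1}
m0 ∈ B0, n0 ∈ B3 → different blocks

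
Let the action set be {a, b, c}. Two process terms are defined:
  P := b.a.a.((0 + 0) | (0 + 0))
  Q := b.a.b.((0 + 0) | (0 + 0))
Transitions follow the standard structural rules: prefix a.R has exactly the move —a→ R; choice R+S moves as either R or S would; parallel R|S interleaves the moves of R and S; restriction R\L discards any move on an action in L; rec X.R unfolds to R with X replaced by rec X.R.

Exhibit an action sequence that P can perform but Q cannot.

LTS(P): 4 reachable states
  u0 = b.a.a.((0 + 0) | (0 + 0)) | =b=> u1
  u1 = a.a.((0 + 0) | (0 + 0)) | =a=> u2
  u2 = a.((0 + 0) | (0 + 0)) | =a=> u3
  u3 = (0 + 0) | (0 + 0) | (no moves)
LTS(Q): 4 reachable states
  v0 = b.a.b.((0 + 0) | (0 + 0)) | =b=> v1
  v1 = a.b.((0 + 0) | (0 + 0)) | =a=> v2
  v2 = b.((0 + 0) | (0 + 0)) | =b=> v3
  v3 = (0 + 0) | (0 + 0) | (no moves)
Run σ = ⟨baa⟩ on P: start {u0}
  step 1 (b): {u1}
  step 2 (a): {u2}
  step 3 (a): {u3}
  — P admits the full trace.
Run σ = ⟨baa⟩ on Q: start {v0}
  step 1 (b): {v1}
  step 2 (a): {v2}
  step 3 (a): ∅  — Q cannot continue

baa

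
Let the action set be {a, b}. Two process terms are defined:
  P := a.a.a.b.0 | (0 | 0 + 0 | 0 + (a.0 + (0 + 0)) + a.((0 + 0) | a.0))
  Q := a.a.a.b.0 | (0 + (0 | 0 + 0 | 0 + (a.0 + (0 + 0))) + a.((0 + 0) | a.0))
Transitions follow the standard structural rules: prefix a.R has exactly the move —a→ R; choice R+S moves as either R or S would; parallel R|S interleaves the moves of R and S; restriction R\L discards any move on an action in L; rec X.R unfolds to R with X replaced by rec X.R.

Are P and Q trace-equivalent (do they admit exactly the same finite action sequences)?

P's transition system — 20 states:
  s0 = a.a.a.b.0 | (0 | 0 + 0 | 0 + (a.0 + (0 + 0)) + a.((0 + 0) | a.0)) ⊢ ··a··> s1, ··a··> s2, ··a··> s3
  s1 = a.a.a.b.0 | ((0 + 0) | a.0) ⊢ ··a··> s4, ··a··> s5
  s2 = a.a.a.b.0 | 0 ⊢ ··a··> s6
  s3 = a.a.b.0 | (0 | 0 + 0 | 0 + (a.0 + (0 + 0)) + a.((0 + 0) | a.0)) ⊢ ··a··> s5, ··a··> s6, ··a··> s7
  s4 = a.a.a.b.0 | ((0 + 0) | 0) ⊢ ··a··> s8
  s5 = a.a.b.0 | ((0 + 0) | a.0) ⊢ ··a··> s8, ··a··> s9
  s6 = a.a.b.0 | 0 ⊢ ··a··> s10
  s7 = a.b.0 | (0 | 0 + 0 | 0 + (a.0 + (0 + 0)) + a.((0 + 0) | a.0)) ⊢ ··a··> s10, ··a··> s11, ··a··> s9
  s8 = a.a.b.0 | ((0 + 0) | 0) ⊢ ··a··> s12
  s9 = a.b.0 | ((0 + 0) | a.0) ⊢ ··a··> s12, ··a··> s13
  s10 = a.b.0 | 0 ⊢ ··a··> s14
  s11 = b.0 | (0 | 0 + 0 | 0 + (a.0 + (0 + 0)) + a.((0 + 0) | a.0)) ⊢ ··a··> s13, ··a··> s14, ··b··> s15
  s12 = a.b.0 | ((0 + 0) | 0) ⊢ ··a··> s16
  s13 = b.0 | ((0 + 0) | a.0) ⊢ ··a··> s16, ··b··> s17
  s14 = b.0 | 0 ⊢ ··b··> s18
  s15 = 0 | (0 | 0 + 0 | 0 + (a.0 + (0 + 0)) + a.((0 + 0) | a.0)) ⊢ ··a··> s17, ··a··> s18
  s16 = b.0 | ((0 + 0) | 0) ⊢ ··b··> s19
  s17 = 0 | ((0 + 0) | a.0) ⊢ ··a··> s19
  s18 = 0 | 0 ⊢ deadlocked
  s19 = 0 | ((0 + 0) | 0) ⊢ deadlocked
Q's transition system — 20 states:
  t0 = a.a.a.b.0 | (0 + (0 | 0 + 0 | 0 + (a.0 + (0 + 0))) + a.((0 + 0) | a.0)) ⊢ ··a··> t1, ··a··> t2, ··a··> t3
  t1 = a.a.a.b.0 | ((0 + 0) | a.0) ⊢ ··a··> t4, ··a··> t5
  t2 = a.a.a.b.0 | 0 ⊢ ··a··> t6
  t3 = a.a.b.0 | (0 + (0 | 0 + 0 | 0 + (a.0 + (0 + 0))) + a.((0 + 0) | a.0)) ⊢ ··a··> t5, ··a··> t6, ··a··> t7
  t4 = a.a.a.b.0 | ((0 + 0) | 0) ⊢ ··a··> t8
  t5 = a.a.b.0 | ((0 + 0) | a.0) ⊢ ··a··> t8, ··a··> t9
  t6 = a.a.b.0 | 0 ⊢ ··a··> t10
  t7 = a.b.0 | (0 + (0 | 0 + 0 | 0 + (a.0 + (0 + 0))) + a.((0 + 0) | a.0)) ⊢ ··a··> t10, ··a··> t11, ··a··> t9
  t8 = a.a.b.0 | ((0 + 0) | 0) ⊢ ··a··> t12
  t9 = a.b.0 | ((0 + 0) | a.0) ⊢ ··a··> t12, ··a··> t13
  t10 = a.b.0 | 0 ⊢ ··a··> t14
  t11 = b.0 | (0 + (0 | 0 + 0 | 0 + (a.0 + (0 + 0))) + a.((0 + 0) | a.0)) ⊢ ··a··> t13, ··a··> t14, ··b··> t15
  t12 = a.b.0 | ((0 + 0) | 0) ⊢ ··a··> t16
  t13 = b.0 | ((0 + 0) | a.0) ⊢ ··a··> t16, ··b··> t17
  t14 = b.0 | 0 ⊢ ··b··> t18
  t15 = 0 | (0 + (0 | 0 + 0 | 0 + (a.0 + (0 + 0))) + a.((0 + 0) | a.0)) ⊢ ··a··> t17, ··a··> t18
  t16 = b.0 | ((0 + 0) | 0) ⊢ ··b··> t19
  t17 = 0 | ((0 + 0) | a.0) ⊢ ··a··> t19
  t18 = 0 | 0 ⊢ deadlocked
  t19 = 0 | ((0 + 0) | 0) ⊢ deadlocked
Bisimilarity quotient blocks:
  B0 = {s0, t0}
  B1 = {s1, t1}
  B2 = {s5, t5}
  B3 = {s9, t9}
  B4 = {s10, s12, t10, t12}
  B5 = {s14, s16, t14, t16}
  B6 = {s18, s19, t18, t19}
  B7 = {s13, t13}
  B8 = {s17, t17}
  B9 = {s6, s8, t6, t8}
  B10 = {s2, s4, t2, t4}
  B11 = {s3, t3}
  B12 = {s7, t7}
  B13 = {s11, t11}
  B14 = {s15, t15}
s0 ∈ B0, t0 ∈ B0 → same block
Bisimilar ⇒ trace-equivalent.

traces(P) = traces(Q)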